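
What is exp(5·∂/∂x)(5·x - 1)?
5 x + 24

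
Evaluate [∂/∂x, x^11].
11 x^{10}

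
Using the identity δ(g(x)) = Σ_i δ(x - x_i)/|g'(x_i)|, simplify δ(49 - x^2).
\frac{\delta(x - 7) + \delta(x + 7)}{14}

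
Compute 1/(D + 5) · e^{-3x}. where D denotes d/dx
\frac{e^{- 3 x}}{2}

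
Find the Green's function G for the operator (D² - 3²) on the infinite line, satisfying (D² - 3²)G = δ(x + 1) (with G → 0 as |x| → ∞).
-\frac{e^{-3|x + 1|}}{6}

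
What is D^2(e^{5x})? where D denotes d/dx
25 e^{5 x}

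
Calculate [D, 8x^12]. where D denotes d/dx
96 x^{11}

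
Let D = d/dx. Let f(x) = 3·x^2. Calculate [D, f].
6 x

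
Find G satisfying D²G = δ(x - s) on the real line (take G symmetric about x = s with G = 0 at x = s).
\frac{|x - s|}{2}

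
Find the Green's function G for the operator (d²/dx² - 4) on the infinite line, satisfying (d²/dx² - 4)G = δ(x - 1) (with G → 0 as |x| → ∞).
-\frac{e^{-2|x - 1|}}{4}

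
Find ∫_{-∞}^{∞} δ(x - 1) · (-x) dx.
-1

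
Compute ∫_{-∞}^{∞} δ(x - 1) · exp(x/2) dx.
e^{\frac{1}{2}}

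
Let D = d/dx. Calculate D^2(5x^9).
360 x^{7}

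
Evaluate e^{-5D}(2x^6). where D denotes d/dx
2 x^{6} - 60 x^{5} + 750 x^{4} - 5000 x^{3} + 18750 x^{2} - 37500 x + 31250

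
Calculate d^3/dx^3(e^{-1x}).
- e^{- x}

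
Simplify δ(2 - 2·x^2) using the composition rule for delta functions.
\frac{\delta(x - 1) + \delta(x + 1)}{4}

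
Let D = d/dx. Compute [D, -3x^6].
- 18 x^{5}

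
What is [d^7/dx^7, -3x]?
-21\frac{d^{6}}{dx^{6}}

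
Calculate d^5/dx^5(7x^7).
17640 x^{2}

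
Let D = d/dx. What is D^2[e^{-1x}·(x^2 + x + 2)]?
\left(x^{2} - 3 x + 2\right) e^{- x}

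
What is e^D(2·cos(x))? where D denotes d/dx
2 \cos{\left(x + 1 \right)}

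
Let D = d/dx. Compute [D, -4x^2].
- 8 x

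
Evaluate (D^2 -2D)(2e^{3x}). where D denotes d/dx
6 e^{3 x}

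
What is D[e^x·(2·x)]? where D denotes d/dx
2 \left(x + 1\right) e^{x}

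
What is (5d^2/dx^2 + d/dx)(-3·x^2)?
- 6 x - 30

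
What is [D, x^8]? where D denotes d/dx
8 x^{7}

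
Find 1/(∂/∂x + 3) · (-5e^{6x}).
- \frac{5 e^{6 x}}{9}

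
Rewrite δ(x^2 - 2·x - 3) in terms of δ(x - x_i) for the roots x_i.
\frac{\delta(x + 1) + \delta(x - 3)}{4}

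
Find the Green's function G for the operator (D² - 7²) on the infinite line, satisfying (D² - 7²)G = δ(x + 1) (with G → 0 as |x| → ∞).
-\frac{e^{-7|x + 1|}}{14}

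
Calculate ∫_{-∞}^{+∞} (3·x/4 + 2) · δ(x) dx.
2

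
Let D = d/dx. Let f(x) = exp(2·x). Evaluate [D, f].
2 e^{2 x}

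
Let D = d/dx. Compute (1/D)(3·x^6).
\frac{3 x^{7}}{7}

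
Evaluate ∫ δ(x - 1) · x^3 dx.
1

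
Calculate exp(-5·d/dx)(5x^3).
5 x^{3} - 75 x^{2} + 375 x - 625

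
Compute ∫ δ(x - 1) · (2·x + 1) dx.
3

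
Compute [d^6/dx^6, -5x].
-30\frac{d^{5}}{dx^{5}}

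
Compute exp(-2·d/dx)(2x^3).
2 x^{3} - 12 x^{2} + 24 x - 16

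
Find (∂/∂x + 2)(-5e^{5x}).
- 35 e^{5 x}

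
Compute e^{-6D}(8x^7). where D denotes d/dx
8 x^{7} - 336 x^{6} + 6048 x^{5} - 60480 x^{4} + 362880 x^{3} - 1306368 x^{2} + 2612736 x - 2239488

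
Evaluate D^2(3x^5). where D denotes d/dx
60 x^{3}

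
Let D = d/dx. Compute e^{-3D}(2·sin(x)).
2 \sin{\left(x - 3 \right)}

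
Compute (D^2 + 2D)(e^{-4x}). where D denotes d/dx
8 e^{- 4 x}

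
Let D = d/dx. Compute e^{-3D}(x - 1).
x - 4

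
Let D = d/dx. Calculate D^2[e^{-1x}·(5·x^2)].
5 \left(x^{2} - 4 x + 2\right) e^{- x}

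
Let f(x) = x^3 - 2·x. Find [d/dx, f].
3 x^{2} - 2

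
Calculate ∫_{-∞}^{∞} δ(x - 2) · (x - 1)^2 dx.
1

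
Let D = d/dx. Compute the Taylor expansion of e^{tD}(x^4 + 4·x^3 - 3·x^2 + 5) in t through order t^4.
t^{4} + t^{3} \left(4 x + 4\right) + t^{2} \left(6 x^{2} + 12 x - 3\right) + 2 t x \left(2 x^{2} + 6 x - 3\right) + x^{4} + 4 x^{3} - 3 x^{2} + 5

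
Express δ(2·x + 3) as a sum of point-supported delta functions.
\frac{\delta(x + 3/2)}{2}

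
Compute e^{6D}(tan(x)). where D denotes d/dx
\tan{\left(x + 6 \right)}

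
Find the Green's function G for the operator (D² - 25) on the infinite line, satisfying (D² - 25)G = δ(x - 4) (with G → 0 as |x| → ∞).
-\frac{e^{-5|x - 4|}}{10}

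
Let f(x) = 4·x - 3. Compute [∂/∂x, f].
4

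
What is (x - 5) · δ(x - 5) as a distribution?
0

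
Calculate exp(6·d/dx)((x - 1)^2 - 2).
x^{2} + 10 x + 23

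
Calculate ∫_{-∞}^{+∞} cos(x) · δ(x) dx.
1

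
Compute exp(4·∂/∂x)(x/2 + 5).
\frac{x}{2} + 7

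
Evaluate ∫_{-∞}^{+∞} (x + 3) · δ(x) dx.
3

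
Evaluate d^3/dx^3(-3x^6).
- 360 x^{3}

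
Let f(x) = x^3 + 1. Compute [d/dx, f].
3 x^{2}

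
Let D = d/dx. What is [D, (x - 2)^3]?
3 \left(x - 2\right)^{2}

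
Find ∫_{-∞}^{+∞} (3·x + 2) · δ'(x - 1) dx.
-3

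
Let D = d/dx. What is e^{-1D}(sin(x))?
\sin{\left(x - 1 \right)}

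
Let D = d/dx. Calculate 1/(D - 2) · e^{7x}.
\frac{e^{7 x}}{5}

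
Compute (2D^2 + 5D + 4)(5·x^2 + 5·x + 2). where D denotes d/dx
20 x^{2} + 70 x + 53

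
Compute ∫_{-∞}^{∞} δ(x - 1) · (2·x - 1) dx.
1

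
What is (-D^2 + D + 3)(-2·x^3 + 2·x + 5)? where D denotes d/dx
- 6 x^{3} - 6 x^{2} + 18 x + 17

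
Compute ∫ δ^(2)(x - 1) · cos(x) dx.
- \cos{\left(1 \right)}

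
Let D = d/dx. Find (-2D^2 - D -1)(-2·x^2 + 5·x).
2 x^{2} - x + 3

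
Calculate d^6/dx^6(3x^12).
1995840 x^{6}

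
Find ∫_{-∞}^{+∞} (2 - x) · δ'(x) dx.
1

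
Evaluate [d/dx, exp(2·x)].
2 e^{2 x}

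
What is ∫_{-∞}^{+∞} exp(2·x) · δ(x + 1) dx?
e^{-2}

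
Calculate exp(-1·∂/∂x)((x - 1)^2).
x^{2} - 4 x + 4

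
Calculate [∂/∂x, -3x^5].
- 15 x^{4}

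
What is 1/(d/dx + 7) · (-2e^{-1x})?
- \frac{e^{- x}}{3}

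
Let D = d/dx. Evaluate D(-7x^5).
- 35 x^{4}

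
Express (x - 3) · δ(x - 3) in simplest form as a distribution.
0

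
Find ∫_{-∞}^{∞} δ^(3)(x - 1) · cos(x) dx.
- \sin{\left(1 \right)}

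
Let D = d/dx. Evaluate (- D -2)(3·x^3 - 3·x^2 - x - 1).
- 6 x^{3} - 3 x^{2} + 8 x + 3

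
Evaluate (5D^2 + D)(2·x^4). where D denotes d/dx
8 x^{2} \left(x + 15\right)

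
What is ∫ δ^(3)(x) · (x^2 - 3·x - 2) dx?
0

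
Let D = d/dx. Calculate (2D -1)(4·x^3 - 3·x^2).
x \left(- 4 x^{2} + 27 x - 12\right)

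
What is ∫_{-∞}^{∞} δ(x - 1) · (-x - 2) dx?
-3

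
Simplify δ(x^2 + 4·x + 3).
\frac{\delta(x + 3) + \delta(x + 1)}{2}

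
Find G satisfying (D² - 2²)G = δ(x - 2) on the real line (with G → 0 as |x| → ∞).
-\frac{e^{-2|x - 2|}}{4}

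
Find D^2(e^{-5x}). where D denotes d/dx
25 e^{- 5 x}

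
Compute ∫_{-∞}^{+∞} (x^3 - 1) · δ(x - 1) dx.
0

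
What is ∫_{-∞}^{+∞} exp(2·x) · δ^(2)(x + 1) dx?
\frac{4}{e^{2}}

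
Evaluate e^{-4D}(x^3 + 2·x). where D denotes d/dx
x^{3} - 12 x^{2} + 50 x - 72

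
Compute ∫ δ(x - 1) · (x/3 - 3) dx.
- \frac{8}{3}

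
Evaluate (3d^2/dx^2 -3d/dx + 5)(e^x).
5 e^{x}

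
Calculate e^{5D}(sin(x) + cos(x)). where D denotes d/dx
\sqrt{2} \sin{\left(x + \frac{\pi}{4} + 5 \right)}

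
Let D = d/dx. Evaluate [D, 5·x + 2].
5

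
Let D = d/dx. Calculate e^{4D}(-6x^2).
- 6 x^{2} - 48 x - 96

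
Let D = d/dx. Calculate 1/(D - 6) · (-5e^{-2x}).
\frac{5 e^{- 2 x}}{8}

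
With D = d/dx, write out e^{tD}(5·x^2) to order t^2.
5 t^{2} + 10 t x + 5 x^{2}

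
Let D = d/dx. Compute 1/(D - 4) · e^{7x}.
\frac{e^{7 x}}{3}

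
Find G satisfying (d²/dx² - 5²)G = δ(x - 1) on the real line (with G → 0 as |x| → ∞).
-\frac{e^{-5|x - 1|}}{10}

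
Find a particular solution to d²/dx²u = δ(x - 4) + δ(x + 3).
\frac{|x - 4|}{2} + \frac{|x + 3|}{2}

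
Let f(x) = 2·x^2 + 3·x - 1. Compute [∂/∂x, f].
4 x + 3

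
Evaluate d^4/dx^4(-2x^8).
- 3360 x^{4}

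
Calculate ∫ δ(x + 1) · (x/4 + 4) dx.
\frac{15}{4}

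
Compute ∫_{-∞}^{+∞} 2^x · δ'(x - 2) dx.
- \log{\left(16 \right)}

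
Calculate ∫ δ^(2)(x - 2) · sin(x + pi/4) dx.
- \sin{\left(\frac{\pi}{4} + 2 \right)}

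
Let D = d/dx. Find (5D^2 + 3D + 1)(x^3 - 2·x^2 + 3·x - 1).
x^{3} + 7 x^{2} + 21 x - 12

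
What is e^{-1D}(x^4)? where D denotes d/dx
x^{4} - 4 x^{3} + 6 x^{2} - 4 x + 1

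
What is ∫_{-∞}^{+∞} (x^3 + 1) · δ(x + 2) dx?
-7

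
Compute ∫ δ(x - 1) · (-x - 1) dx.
-2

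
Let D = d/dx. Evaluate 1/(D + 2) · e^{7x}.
\frac{e^{7 x}}{9}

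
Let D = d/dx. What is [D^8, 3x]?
24D^{7}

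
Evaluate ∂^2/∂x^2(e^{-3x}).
9 e^{- 3 x}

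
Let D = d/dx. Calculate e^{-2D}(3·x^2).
3 x^{2} - 12 x + 12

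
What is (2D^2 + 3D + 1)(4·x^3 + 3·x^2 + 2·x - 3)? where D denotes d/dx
4 x^{3} + 39 x^{2} + 68 x + 15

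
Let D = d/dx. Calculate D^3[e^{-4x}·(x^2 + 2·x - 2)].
8 \left(- 8 x^{2} - 4 x + 25\right) e^{- 4 x}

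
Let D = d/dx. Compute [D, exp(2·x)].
2 e^{2 x}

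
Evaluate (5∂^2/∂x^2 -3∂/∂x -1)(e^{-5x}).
139 e^{- 5 x}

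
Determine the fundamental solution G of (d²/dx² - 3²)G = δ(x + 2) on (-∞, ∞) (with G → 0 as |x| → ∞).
-\frac{e^{-3|x + 2|}}{6}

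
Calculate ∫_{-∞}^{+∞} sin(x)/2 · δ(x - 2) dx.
\frac{\sin{\left(2 \right)}}{2}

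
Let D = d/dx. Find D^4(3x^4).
72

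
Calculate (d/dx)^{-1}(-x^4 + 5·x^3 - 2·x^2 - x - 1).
- \frac{x^{5}}{5} + \frac{5 x^{4}}{4} - \frac{2 x^{3}}{3} - \frac{x^{2}}{2} - x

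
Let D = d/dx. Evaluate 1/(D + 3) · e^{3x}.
\frac{e^{3 x}}{6}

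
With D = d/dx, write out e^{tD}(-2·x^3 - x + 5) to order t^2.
- 6 t^{2} x - t \left(6 x^{2} + 1\right) - 2 x^{3} - x + 5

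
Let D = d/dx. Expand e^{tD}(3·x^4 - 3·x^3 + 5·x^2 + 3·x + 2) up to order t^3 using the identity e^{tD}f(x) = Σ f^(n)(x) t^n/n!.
t^{3} \left(12 x - 3\right) + t^{2} \left(18 x^{2} - 9 x + 5\right) + t \left(12 x^{3} - 9 x^{2} + 10 x + 3\right) + 3 x^{4} - 3 x^{3} + 5 x^{2} + 3 x + 2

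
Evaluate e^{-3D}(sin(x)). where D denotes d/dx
\sin{\left(x - 3 \right)}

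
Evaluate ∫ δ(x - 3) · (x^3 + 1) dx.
28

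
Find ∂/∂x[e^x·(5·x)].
5 \left(x + 1\right) e^{x}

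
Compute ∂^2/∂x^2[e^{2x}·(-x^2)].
\left(- 4 x^{2} - 8 x - 2\right) e^{2 x}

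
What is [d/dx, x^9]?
9 x^{8}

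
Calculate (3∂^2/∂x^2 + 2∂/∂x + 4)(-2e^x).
- 18 e^{x}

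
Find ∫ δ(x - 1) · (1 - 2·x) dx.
-1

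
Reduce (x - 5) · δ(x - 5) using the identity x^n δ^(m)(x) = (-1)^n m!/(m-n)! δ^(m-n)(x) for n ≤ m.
0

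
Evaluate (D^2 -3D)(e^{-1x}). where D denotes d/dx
4 e^{- x}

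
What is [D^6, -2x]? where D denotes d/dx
-12D^{5}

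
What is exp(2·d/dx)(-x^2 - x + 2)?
- x^{2} - 5 x - 4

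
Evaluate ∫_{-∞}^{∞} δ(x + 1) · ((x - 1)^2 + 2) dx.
6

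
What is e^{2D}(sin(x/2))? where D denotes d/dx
\sin{\left(\frac{x}{2} + 1 \right)}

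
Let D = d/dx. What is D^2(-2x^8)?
- 112 x^{6}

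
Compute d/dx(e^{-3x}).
- 3 e^{- 3 x}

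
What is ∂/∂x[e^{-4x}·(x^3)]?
x^{2} \left(3 - 4 x\right) e^{- 4 x}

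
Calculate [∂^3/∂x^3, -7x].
-21\frac{d^{2}}{dx^{2}}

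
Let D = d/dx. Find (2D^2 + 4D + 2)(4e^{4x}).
200 e^{4 x}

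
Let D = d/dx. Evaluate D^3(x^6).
120 x^{3}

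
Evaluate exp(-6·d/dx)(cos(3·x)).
\cos{\left(3 x - 18 \right)}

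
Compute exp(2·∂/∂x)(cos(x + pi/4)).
\cos{\left(x + \frac{\pi}{4} + 2 \right)}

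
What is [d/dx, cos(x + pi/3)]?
- \sin{\left(x + \frac{\pi}{3} \right)}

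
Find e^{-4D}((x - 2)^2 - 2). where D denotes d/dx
x^{2} - 12 x + 34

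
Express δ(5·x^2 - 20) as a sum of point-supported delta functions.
\frac{\delta(x - 2) + \delta(x + 2)}{20}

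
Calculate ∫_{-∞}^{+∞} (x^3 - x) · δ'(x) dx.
1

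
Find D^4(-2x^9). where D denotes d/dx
- 6048 x^{5}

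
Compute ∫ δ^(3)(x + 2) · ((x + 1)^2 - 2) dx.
0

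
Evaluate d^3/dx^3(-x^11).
- 990 x^{8}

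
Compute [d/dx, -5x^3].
- 15 x^{2}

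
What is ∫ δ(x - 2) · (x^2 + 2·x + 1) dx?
9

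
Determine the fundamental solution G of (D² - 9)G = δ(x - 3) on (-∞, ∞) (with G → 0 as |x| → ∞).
-\frac{e^{-3|x - 3|}}{6}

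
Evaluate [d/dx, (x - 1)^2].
2 x - 2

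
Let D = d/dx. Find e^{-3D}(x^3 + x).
x^{3} - 9 x^{2} + 28 x - 30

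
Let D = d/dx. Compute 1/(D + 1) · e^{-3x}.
- \frac{e^{- 3 x}}{2}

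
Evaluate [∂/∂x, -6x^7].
- 42 x^{6}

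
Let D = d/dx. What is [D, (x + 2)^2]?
2 x + 4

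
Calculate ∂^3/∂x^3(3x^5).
180 x^{2}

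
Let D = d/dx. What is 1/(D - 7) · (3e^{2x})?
- \frac{3 e^{2 x}}{5}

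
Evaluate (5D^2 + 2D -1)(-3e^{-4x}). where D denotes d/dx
- 213 e^{- 4 x}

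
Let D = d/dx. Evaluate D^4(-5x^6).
- 1800 x^{2}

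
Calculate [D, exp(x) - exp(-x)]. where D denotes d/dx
2 \cosh{\left(x \right)}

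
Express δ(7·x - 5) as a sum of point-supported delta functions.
\frac{\delta(x - 5/7)}{7}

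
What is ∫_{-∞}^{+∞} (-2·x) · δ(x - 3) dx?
-6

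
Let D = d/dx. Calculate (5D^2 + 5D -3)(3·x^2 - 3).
- 9 x^{2} + 30 x + 39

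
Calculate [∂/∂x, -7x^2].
- 14 x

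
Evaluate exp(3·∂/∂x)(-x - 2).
- x - 5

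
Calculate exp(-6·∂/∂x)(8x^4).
8 x^{4} - 192 x^{3} + 1728 x^{2} - 6912 x + 10368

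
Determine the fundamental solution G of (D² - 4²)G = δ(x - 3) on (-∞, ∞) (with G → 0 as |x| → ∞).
-\frac{e^{-4|x - 3|}}{8}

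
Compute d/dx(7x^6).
42 x^{5}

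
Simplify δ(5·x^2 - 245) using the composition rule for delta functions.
\frac{\delta(x - 7) + \delta(x + 7)}{70}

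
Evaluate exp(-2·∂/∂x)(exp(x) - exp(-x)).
- e^{2 - x} + e^{x - 2}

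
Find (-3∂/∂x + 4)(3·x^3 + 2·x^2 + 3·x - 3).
12 x^{3} - 19 x^{2} - 21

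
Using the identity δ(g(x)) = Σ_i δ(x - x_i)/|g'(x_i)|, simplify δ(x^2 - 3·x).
\frac{\delta(x - 3) + \delta(x)}{3}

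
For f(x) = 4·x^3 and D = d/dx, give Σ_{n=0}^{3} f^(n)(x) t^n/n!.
4 t^{3} + 12 t^{2} x + 12 t x^{2} + 4 x^{3}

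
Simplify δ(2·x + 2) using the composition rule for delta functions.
\frac{\delta(x + 1)}{2}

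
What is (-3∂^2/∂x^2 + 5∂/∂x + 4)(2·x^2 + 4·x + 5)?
8 x^{2} + 36 x + 28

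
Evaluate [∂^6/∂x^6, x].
6\frac{d^{5}}{dx^{5}}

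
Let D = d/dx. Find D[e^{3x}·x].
\left(3 x + 1\right) e^{3 x}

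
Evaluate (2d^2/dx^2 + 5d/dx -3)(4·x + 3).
11 - 12 x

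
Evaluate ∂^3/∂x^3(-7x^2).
0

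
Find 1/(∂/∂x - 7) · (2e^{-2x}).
- \frac{2 e^{- 2 x}}{9}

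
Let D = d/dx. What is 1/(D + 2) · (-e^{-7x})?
\frac{e^{- 7 x}}{5}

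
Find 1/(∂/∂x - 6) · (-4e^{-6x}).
\frac{e^{- 6 x}}{3}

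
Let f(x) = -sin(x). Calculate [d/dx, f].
- \cos{\left(x \right)}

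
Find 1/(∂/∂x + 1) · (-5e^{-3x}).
\frac{5 e^{- 3 x}}{2}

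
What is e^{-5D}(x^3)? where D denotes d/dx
x^{3} - 15 x^{2} + 75 x - 125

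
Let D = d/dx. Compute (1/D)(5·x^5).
\frac{5 x^{6}}{6}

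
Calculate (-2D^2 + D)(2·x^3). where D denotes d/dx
6 x \left(x - 4\right)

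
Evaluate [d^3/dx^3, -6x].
-18\frac{d^{2}}{dx^{2}}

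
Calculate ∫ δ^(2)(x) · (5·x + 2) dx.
0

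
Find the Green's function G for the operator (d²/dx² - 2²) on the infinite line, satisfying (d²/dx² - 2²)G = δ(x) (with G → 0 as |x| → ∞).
-\frac{e^{-2|x|}}{4}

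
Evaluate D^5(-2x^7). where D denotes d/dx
- 5040 x^{2}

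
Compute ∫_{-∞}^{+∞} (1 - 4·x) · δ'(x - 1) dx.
4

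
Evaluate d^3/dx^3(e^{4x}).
64 e^{4 x}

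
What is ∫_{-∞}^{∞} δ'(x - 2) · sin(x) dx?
- \cos{\left(2 \right)}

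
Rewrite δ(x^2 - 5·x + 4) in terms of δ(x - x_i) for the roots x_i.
\frac{\delta(x - 1) + \delta(x - 4)}{3}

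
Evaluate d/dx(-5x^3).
- 15 x^{2}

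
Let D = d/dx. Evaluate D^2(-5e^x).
- 5 e^{x}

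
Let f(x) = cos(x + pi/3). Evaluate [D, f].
- \sin{\left(x + \frac{\pi}{3} \right)}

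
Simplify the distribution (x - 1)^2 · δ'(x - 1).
0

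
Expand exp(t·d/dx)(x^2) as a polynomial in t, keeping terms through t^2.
t^{2} + 2 t x + x^{2}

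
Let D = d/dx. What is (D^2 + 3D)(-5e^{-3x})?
0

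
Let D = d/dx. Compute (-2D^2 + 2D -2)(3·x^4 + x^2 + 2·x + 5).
- 6 x^{4} + 24 x^{3} - 74 x^{2} - 10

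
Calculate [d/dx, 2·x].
2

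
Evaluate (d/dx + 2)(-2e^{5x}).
- 14 e^{5 x}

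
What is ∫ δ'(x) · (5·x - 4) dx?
-5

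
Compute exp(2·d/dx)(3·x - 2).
3 x + 4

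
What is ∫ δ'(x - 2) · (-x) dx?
1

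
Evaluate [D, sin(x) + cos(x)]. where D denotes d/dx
- \sin{\left(x \right)} + \cos{\left(x \right)}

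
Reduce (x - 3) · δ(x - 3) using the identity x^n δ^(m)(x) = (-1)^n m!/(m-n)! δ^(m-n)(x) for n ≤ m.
0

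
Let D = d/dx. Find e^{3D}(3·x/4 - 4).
\frac{3 x}{4} - \frac{7}{4}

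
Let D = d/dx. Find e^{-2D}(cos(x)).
\cos{\left(x - 2 \right)}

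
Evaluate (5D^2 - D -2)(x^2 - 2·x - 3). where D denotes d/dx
- 2 x^{2} + 2 x + 18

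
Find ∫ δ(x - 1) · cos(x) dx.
\cos{\left(1 \right)}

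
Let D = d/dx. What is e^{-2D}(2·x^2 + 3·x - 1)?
2 x^{2} - 5 x + 1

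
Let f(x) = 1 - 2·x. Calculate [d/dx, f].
-2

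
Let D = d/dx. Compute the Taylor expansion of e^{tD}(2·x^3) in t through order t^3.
2 t^{3} + 6 t^{2} x + 6 t x^{2} + 2 x^{3}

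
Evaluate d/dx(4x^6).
24 x^{5}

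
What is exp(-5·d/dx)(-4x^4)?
- 4 x^{4} + 80 x^{3} - 600 x^{2} + 2000 x - 2500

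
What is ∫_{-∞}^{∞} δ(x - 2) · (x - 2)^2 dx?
0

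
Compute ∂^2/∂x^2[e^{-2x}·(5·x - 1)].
4 \left(5 x - 6\right) e^{- 2 x}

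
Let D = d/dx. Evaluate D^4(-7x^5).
- 840 x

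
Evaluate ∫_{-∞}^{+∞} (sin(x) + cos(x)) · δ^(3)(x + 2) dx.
\cos{\left(2 \right)} + \sin{\left(2 \right)}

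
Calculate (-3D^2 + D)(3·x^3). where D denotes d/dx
9 x \left(x - 6\right)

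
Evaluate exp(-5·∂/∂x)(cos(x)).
\cos{\left(x - 5 \right)}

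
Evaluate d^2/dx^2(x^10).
90 x^{8}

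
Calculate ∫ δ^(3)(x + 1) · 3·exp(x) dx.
- \frac{3}{e}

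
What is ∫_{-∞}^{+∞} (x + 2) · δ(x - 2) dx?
4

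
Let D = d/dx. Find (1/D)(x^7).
\frac{x^{8}}{8}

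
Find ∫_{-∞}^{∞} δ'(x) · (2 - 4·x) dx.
4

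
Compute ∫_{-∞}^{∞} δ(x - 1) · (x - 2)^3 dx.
-1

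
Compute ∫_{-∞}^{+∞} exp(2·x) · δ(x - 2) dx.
e^{4}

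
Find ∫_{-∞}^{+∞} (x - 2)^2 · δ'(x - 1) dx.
2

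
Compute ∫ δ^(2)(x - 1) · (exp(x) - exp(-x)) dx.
2 \sinh{\left(1 \right)}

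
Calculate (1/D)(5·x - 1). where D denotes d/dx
\frac{5 x^{2}}{2} - x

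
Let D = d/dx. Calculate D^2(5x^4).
60 x^{2}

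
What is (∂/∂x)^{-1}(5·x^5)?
\frac{5 x^{6}}{6}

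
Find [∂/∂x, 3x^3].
9 x^{2}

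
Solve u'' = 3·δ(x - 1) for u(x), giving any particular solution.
\frac{3|x - 1|}{2}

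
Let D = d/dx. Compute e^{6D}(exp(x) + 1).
e^{x + 6} + 1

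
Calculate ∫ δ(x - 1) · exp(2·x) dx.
e^{2}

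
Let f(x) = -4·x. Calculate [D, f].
-4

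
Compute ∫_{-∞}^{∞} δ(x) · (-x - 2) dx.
-2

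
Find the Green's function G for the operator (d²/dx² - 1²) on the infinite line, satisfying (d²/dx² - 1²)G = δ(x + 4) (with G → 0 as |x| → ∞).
-\frac{e^{-|x + 4|}}{2}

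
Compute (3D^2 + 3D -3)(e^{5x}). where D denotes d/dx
87 e^{5 x}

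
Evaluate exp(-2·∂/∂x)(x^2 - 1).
x^{2} - 4 x + 3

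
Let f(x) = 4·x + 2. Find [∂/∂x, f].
4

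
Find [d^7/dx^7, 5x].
35\frac{d^{6}}{dx^{6}}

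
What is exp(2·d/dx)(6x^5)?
6 x^{5} + 60 x^{4} + 240 x^{3} + 480 x^{2} + 480 x + 192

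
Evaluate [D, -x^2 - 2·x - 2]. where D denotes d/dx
- 2 x - 2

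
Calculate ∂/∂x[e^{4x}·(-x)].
\left(- 4 x - 1\right) e^{4 x}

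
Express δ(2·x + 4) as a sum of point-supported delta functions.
\frac{\delta(x + 2)}{2}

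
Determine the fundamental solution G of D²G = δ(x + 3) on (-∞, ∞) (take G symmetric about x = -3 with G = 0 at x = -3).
\frac{|x + 3|}{2}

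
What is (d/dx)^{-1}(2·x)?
x^{2}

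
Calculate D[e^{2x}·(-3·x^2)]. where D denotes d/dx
6 x \left(- x - 1\right) e^{2 x}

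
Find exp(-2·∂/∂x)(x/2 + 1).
\frac{x}{2}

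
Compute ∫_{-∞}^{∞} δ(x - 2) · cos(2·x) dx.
\cos{\left(4 \right)}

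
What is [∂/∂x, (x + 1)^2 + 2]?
2 x + 2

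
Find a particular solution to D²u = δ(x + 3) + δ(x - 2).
\frac{|x + 3|}{2} + \frac{|x - 2|}{2}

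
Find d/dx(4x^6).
24 x^{5}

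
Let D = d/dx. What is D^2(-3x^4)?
- 36 x^{2}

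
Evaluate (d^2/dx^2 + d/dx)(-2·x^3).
6 x \left(- x - 2\right)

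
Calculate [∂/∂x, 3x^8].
24 x^{7}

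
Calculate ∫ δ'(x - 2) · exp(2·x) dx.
- 2 e^{4}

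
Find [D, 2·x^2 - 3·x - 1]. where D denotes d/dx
4 x - 3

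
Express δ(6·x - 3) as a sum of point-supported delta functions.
\frac{\delta(x - 1/2)}{6}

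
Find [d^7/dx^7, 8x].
56\frac{d^{6}}{dx^{6}}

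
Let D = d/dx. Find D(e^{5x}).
5 e^{5 x}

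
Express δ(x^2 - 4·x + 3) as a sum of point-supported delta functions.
\frac{\delta(x - 3) + \delta(x - 1)}{2}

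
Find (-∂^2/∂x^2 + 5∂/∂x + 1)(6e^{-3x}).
- 138 e^{- 3 x}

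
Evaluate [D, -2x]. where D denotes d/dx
-2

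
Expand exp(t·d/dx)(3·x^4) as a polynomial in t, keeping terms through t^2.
3 x^{2} \left(6 t^{2} + 4 t x + x^{2}\right)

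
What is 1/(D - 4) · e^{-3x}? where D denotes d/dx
- \frac{e^{- 3 x}}{7}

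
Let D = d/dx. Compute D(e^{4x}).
4 e^{4 x}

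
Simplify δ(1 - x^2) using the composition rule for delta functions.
\frac{\delta(x - 1) + \delta(x + 1)}{2}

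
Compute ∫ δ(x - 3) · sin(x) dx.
\sin{\left(3 \right)}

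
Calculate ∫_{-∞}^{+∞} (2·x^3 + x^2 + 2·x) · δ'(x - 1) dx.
-10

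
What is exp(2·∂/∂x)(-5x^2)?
- 5 x^{2} - 20 x - 20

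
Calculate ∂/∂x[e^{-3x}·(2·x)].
2 \left(1 - 3 x\right) e^{- 3 x}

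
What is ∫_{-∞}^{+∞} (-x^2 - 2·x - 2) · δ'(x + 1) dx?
0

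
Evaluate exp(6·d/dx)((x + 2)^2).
x^{2} + 16 x + 64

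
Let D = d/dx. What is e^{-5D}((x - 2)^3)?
x^{3} - 21 x^{2} + 147 x - 343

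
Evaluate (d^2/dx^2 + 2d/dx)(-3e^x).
- 9 e^{x}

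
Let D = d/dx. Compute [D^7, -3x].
-21D^{6}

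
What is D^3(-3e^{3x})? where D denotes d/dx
- 81 e^{3 x}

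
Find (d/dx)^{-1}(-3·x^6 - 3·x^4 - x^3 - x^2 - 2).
- \frac{3 x^{7}}{7} - \frac{3 x^{5}}{5} - \frac{x^{4}}{4} - \frac{x^{3}}{3} - 2 x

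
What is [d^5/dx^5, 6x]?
30\frac{d^{4}}{dx^{4}}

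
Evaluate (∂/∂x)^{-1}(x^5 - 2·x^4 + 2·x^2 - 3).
\frac{x^{6}}{6} - \frac{2 x^{5}}{5} + \frac{2 x^{3}}{3} - 3 x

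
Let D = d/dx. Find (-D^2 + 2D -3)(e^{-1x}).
- 6 e^{- x}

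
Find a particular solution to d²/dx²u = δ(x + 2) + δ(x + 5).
\frac{|x + 2|}{2} + \frac{|x + 5|}{2}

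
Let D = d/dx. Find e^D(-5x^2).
- 5 x^{2} - 10 x - 5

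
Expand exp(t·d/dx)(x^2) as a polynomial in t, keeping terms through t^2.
t^{2} + 2 t x + x^{2}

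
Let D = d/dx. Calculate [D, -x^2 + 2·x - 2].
2 - 2 x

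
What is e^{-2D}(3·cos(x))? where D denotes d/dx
3 \cos{\left(x - 2 \right)}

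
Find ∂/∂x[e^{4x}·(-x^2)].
2 x \left(- 2 x - 1\right) e^{4 x}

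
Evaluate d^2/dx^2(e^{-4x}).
16 e^{- 4 x}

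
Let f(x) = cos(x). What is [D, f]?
- \sin{\left(x \right)}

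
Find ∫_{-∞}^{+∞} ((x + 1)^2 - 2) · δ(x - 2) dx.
7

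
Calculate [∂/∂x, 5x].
5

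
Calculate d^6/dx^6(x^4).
0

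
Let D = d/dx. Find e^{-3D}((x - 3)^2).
x^{2} - 12 x + 36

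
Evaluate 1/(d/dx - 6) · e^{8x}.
\frac{e^{8 x}}{2}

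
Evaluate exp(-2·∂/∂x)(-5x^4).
- 5 x^{4} + 40 x^{3} - 120 x^{2} + 160 x - 80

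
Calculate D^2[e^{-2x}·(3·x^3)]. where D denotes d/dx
6 x \left(2 x^{2} - 6 x + 3\right) e^{- 2 x}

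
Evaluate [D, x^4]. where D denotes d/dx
4 x^{3}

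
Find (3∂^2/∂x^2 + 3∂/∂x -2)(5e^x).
20 e^{x}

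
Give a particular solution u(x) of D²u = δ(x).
\frac{|x|}{2}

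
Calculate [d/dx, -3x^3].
- 9 x^{2}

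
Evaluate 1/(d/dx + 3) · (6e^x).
\frac{3 e^{x}}{2}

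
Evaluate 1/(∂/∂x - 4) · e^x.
- \frac{e^{x}}{3}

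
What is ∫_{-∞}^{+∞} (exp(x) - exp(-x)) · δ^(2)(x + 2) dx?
- 2 \sinh{\left(2 \right)}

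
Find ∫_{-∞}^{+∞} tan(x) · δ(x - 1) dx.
\tan{\left(1 \right)}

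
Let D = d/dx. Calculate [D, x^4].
4 x^{3}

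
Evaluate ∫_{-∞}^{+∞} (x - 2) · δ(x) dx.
-2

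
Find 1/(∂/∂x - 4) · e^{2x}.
- \frac{e^{2 x}}{2}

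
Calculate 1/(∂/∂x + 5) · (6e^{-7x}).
- 3 e^{- 7 x}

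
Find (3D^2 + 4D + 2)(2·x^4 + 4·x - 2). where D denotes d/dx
4 x^{4} + 32 x^{3} + 72 x^{2} + 8 x + 12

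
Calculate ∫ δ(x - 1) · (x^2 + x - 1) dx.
1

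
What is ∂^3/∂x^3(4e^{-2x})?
- 32 e^{- 2 x}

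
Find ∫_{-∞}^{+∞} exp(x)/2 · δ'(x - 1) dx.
- \frac{e}{2}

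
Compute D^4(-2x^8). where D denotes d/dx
- 3360 x^{4}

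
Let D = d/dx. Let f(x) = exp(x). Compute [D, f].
e^{x}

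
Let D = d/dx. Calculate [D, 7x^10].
70 x^{9}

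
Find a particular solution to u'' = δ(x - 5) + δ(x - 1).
\frac{|x - 5|}{2} + \frac{|x - 1|}{2}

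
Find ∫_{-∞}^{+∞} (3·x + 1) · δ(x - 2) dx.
7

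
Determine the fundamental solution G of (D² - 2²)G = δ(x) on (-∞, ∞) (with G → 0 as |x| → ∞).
-\frac{e^{-2|x|}}{4}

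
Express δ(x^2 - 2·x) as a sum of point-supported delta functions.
\frac{\delta(x - 2) + \delta(x)}{2}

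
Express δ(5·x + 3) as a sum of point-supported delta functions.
\frac{\delta(x + 3/5)}{5}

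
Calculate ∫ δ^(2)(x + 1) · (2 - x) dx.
0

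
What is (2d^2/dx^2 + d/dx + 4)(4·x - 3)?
16 x - 8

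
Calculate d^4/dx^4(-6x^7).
- 5040 x^{3}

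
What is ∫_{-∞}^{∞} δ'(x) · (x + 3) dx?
-1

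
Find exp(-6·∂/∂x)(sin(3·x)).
\sin{\left(3 x - 18 \right)}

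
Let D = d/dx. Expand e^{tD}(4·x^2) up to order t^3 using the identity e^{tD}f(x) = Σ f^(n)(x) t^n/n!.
4 t^{2} + 8 t x + 4 x^{2}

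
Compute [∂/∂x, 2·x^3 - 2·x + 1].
6 x^{2} - 2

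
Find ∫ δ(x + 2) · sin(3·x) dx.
- \sin{\left(6 \right)}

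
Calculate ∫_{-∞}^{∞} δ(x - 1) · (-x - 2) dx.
-3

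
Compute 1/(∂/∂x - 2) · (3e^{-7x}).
- \frac{e^{- 7 x}}{3}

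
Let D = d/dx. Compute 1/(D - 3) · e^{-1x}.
- \frac{e^{- x}}{4}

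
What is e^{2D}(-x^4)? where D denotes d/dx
- x^{4} - 8 x^{3} - 24 x^{2} - 32 x - 16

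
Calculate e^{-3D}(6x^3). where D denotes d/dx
6 x^{3} - 54 x^{2} + 162 x - 162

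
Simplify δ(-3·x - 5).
\frac{\delta(x + 5/3)}{3}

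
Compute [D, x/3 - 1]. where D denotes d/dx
\frac{1}{3}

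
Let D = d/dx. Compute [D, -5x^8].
- 40 x^{7}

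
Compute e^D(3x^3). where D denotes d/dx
3 x^{3} + 9 x^{2} + 9 x + 3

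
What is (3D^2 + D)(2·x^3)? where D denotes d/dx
6 x \left(x + 6\right)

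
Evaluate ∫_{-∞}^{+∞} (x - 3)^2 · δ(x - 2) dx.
1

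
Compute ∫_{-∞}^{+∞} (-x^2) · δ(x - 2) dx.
-4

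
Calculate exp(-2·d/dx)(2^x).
2^{x - 2}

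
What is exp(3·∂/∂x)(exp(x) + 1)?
e^{x + 3} + 1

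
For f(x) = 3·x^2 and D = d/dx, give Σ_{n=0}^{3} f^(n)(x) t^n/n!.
3 t^{2} + 6 t x + 3 x^{2}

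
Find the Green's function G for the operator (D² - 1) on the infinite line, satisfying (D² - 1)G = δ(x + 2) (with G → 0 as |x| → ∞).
-\frac{e^{-|x + 2|}}{2}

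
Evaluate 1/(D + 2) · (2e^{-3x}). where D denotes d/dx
- 2 e^{- 3 x}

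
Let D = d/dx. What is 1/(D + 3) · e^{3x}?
\frac{e^{3 x}}{6}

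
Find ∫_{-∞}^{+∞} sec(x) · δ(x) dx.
1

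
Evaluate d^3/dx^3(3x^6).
360 x^{3}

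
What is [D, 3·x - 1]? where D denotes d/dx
3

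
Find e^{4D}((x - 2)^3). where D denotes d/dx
x^{3} + 6 x^{2} + 12 x + 8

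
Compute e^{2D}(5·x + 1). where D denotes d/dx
5 x + 11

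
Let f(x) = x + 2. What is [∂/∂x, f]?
1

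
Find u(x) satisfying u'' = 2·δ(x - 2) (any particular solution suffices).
|x - 2|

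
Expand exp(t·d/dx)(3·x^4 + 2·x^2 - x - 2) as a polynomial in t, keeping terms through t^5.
3 t^{4} + 12 t^{3} x + t^{2} \left(18 x^{2} + 2\right) + t \left(12 x^{3} + 4 x - 1\right) + 3 x^{4} + 2 x^{2} - x - 2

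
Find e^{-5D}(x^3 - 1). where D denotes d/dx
x^{3} - 15 x^{2} + 75 x - 126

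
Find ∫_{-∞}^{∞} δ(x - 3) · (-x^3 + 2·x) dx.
-21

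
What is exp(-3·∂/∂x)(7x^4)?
7 x^{4} - 84 x^{3} + 378 x^{2} - 756 x + 567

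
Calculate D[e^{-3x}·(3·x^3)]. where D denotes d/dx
9 x^{2} \left(1 - x\right) e^{- 3 x}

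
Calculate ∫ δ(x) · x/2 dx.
0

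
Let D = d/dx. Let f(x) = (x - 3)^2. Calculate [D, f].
2 x - 6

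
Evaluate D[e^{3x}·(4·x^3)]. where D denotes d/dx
12 x^{2} \left(x + 1\right) e^{3 x}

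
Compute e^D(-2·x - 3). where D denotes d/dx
- 2 x - 5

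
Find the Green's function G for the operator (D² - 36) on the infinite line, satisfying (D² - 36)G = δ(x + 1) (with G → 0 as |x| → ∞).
-\frac{e^{-6|x + 1|}}{12}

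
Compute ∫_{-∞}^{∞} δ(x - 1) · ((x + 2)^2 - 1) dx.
8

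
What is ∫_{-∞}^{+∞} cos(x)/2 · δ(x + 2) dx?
\frac{\cos{\left(2 \right)}}{2}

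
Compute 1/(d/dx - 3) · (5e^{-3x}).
- \frac{5 e^{- 3 x}}{6}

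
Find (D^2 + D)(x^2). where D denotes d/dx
2 x + 2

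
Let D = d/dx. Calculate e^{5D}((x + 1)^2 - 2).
x^{2} + 12 x + 34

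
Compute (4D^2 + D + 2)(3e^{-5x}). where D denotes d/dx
291 e^{- 5 x}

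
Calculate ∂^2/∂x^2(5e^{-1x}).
5 e^{- x}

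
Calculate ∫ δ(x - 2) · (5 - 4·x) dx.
-3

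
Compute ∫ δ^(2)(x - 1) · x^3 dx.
6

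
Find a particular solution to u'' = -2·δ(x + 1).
-|x + 1|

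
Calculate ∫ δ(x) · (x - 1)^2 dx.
1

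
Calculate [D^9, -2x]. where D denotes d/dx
-18D^{8}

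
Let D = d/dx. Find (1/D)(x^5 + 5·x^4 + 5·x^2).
\frac{x^{6}}{6} + x^{5} + \frac{5 x^{3}}{3}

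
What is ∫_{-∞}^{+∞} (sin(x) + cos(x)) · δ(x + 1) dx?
- \sin{\left(1 \right)} + \cos{\left(1 \right)}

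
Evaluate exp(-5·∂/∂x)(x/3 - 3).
\frac{x}{3} - \frac{14}{3}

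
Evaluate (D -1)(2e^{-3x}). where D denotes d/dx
- 8 e^{- 3 x}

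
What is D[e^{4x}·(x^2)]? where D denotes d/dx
2 x \left(2 x + 1\right) e^{4 x}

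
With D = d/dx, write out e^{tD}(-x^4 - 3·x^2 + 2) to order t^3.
- 4 t^{3} x - t^{2} \left(6 x^{2} + 3\right) - 2 t x \left(2 x^{2} + 3\right) - x^{4} - 3 x^{2} + 2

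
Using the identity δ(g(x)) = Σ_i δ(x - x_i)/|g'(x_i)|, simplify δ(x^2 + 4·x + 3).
\frac{\delta(x + 1) + \delta(x + 3)}{2}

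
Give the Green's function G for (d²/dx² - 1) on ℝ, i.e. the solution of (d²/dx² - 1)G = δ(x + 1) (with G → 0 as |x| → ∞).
-\frac{e^{-|x + 1|}}{2}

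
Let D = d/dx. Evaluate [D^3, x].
3D^{2}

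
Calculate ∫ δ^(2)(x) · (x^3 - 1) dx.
0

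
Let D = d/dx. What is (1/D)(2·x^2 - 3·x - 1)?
\frac{2 x^{3}}{3} - \frac{3 x^{2}}{2} - x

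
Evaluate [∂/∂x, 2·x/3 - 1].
\frac{2}{3}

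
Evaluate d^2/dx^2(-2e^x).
- 2 e^{x}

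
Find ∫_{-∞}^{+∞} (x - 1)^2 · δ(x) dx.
1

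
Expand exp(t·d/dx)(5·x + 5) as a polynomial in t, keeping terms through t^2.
5 t + 5 x + 5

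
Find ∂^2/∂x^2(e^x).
e^{x}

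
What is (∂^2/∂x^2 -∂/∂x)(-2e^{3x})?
- 12 e^{3 x}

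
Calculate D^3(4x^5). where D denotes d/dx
240 x^{2}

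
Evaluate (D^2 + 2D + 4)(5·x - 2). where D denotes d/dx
20 x + 2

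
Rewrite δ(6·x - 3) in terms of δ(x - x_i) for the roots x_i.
\frac{\delta(x - 1/2)}{6}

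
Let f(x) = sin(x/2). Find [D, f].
\frac{\cos{\left(\frac{x}{2} \right)}}{2}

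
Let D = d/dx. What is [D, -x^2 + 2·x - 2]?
2 - 2 x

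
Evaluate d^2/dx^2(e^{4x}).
16 e^{4 x}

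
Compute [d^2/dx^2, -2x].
-4\frac{d}{dx}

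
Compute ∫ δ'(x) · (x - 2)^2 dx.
4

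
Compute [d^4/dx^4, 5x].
20\frac{d^{3}}{dx^{3}}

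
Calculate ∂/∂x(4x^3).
12 x^{2}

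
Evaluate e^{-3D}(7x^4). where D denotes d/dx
7 x^{4} - 84 x^{3} + 378 x^{2} - 756 x + 567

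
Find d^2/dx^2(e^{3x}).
9 e^{3 x}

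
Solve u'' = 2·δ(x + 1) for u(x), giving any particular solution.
|x + 1|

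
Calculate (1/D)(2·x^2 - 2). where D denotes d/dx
\frac{2 x^{3}}{3} - 2 x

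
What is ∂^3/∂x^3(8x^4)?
192 x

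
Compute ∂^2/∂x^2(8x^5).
160 x^{3}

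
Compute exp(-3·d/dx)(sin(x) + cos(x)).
\sqrt{2} \cos{\left(- x + \frac{\pi}{4} + 3 \right)}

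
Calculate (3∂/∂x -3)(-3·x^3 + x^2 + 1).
9 x^{3} - 30 x^{2} + 6 x - 3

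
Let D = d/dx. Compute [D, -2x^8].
- 16 x^{7}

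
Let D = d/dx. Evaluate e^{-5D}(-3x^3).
- 3 x^{3} + 45 x^{2} - 225 x + 375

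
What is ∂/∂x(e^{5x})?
5 e^{5 x}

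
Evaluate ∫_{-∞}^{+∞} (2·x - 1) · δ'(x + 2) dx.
-2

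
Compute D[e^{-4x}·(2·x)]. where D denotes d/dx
2 \left(1 - 4 x\right) e^{- 4 x}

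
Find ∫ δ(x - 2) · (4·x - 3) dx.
5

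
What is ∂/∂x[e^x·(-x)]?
\left(- x - 1\right) e^{x}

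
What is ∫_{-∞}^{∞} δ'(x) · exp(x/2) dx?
- \frac{1}{2}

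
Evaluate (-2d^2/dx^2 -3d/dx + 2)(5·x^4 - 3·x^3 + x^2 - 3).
10 x^{4} - 66 x^{3} - 91 x^{2} + 30 x - 10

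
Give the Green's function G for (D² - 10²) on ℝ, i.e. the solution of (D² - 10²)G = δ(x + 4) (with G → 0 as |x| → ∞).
-\frac{e^{-10|x + 4|}}{20}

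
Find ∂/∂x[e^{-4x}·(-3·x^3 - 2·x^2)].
x \left(12 x^{2} - x - 4\right) e^{- 4 x}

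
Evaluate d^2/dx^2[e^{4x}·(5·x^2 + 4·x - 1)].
\left(80 x^{2} + 144 x + 26\right) e^{4 x}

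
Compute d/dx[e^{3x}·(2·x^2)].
2 x \left(3 x + 2\right) e^{3 x}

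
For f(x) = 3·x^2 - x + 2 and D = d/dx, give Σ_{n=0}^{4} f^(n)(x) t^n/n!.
3 t^{2} + t \left(6 x - 1\right) + 3 x^{2} - x + 2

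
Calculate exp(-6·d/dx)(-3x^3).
- 3 x^{3} + 54 x^{2} - 324 x + 648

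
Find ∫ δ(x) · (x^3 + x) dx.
0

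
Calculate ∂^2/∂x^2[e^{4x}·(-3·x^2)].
\left(- 48 x^{2} - 48 x - 6\right) e^{4 x}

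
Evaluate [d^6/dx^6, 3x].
18\frac{d^{5}}{dx^{5}}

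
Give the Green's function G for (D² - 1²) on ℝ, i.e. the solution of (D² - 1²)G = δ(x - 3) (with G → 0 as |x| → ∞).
-\frac{e^{-|x - 3|}}{2}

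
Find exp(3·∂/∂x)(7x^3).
7 x^{3} + 63 x^{2} + 189 x + 189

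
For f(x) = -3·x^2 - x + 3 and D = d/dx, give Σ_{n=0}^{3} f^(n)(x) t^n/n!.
- 3 t^{2} - t \left(6 x + 1\right) - 3 x^{2} - x + 3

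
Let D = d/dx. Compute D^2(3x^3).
18 x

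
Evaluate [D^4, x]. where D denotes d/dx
4D^{3}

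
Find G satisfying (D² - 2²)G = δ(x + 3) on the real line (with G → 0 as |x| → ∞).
-\frac{e^{-2|x + 3|}}{4}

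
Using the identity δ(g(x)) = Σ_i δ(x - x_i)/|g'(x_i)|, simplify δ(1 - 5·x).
\frac{\delta(x - 1/5)}{5}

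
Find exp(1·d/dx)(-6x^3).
- 6 x^{3} - 18 x^{2} - 18 x - 6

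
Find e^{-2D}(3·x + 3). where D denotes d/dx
3 x - 3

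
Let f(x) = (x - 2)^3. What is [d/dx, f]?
3 \left(x - 2\right)^{2}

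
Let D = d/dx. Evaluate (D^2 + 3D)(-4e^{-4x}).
- 16 e^{- 4 x}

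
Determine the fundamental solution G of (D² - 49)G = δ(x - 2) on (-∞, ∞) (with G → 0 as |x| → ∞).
-\frac{e^{-7|x - 2|}}{14}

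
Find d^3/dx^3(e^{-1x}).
- e^{- x}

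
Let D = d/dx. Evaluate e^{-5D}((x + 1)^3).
x^{3} - 12 x^{2} + 48 x - 64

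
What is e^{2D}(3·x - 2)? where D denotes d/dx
3 x + 4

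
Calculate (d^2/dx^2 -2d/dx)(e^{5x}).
15 e^{5 x}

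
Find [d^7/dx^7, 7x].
49\frac{d^{6}}{dx^{6}}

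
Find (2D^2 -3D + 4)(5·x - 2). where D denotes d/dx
20 x - 23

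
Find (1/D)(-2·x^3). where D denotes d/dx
- \frac{x^{4}}{2}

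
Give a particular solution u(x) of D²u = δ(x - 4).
\frac{|x - 4|}{2}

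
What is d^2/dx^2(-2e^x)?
- 2 e^{x}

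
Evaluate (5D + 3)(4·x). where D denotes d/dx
12 x + 20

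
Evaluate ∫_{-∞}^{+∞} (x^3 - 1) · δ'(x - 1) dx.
-3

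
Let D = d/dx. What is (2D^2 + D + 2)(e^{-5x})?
47 e^{- 5 x}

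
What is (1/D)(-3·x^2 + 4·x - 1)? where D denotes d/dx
- x^{3} + 2 x^{2} - x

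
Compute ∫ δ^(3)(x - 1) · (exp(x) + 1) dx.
- e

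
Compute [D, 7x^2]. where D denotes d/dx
14 x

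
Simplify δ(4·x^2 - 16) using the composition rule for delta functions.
\frac{\delta(x - 2) + \delta(x + 2)}{16}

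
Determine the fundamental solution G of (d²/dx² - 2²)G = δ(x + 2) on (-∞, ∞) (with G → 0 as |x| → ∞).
-\frac{e^{-2|x + 2|}}{4}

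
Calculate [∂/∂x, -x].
-1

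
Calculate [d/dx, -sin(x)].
- \cos{\left(x \right)}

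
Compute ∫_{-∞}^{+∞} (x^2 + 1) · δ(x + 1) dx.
2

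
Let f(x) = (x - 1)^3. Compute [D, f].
3 \left(x - 1\right)^{2}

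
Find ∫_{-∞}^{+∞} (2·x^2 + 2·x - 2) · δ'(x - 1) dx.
-6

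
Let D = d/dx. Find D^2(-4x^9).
- 288 x^{7}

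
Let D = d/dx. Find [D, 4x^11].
44 x^{10}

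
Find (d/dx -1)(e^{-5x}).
- 6 e^{- 5 x}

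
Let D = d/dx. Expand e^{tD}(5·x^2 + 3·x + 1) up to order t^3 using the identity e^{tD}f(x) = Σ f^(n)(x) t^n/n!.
5 t^{2} + t \left(10 x + 3\right) + 5 x^{2} + 3 x + 1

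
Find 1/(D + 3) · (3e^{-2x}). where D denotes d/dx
3 e^{- 2 x}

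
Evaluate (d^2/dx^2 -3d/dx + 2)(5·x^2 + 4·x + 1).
2 x \left(5 x - 11\right)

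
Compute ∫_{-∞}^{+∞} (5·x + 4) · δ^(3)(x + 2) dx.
0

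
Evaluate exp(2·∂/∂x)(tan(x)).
\tan{\left(x + 2 \right)}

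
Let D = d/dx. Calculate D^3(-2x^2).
0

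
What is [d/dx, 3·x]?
3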